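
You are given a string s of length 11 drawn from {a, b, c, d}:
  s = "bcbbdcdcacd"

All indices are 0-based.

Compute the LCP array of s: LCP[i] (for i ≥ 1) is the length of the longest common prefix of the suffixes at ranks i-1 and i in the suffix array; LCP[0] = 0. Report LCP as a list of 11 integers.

rank→(start, suffix):
  0 → (8, 'acd')
  1 → (2, 'bbdcdcacd')
  2 → (0, 'bcbbdcdcacd')
  3 → (3, 'bdcdcacd')
  4 → (7, 'cacd')
  5 → (1, 'cbbdcdcacd')
  6 → (9, 'cd')
  7 → (5, 'cdcacd')
  8 → (10, 'd')
  9 → (6, 'dcacd')
  10 → (4, 'dcdcacd')

SA = [8, 2, 0, 3, 7, 1, 9, 5, 10, 6, 4]
rank  pair      lcp
   1  s[8:],s[2:]  0  ''
   2  s[2:],s[0:]  1  'b'
   3  s[0:],s[3:]  1  'b'
   4  s[3:],s[7:]  0  ''
   5  s[7:],s[1:]  1  'c'
   6  s[1:],s[9:]  1  'c'
   7  s[9:],s[5:]  2  'cd'
   8  s[5:],s[10:]  0  ''
   9  s[10:],s[6:]  1  'd'
  10  s[6:],s[4:]  2  'dc'

[0, 0, 1, 1, 0, 1, 1, 2, 0, 1, 2]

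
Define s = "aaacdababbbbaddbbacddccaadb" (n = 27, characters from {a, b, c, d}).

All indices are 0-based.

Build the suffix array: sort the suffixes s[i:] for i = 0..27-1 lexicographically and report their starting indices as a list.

[0, 1, 23, 5, 7, 2, 17, 24, 12, 26, 6, 16, 11, 15, 10, 9, 8, 22, 21, 3, 18, 4, 25, 14, 20, 13, 19]

rank | idx | suffix
   0 |   0 | aaacdababbbbaddbbacddccaadb
   1 |   1 | aacdababbbbaddbbacddccaadb
   2 |  23 | aadb
   3 |   5 | ababbbbaddbbacddccaadb
   4 |   7 | abbbbaddbbacddccaadb
   5 |   2 | acdababbbbaddbbacddccaadb
   6 |  17 | acddccaadb
   7 |  24 | adb
   8 |  12 | addbbacddccaadb
   9 |  26 | b
  10 |   6 | babbbbaddbbacddccaadb
  11 |  16 | bacddccaadb
  12 |  11 | baddbbacddccaadb
  13 |  15 | bbacddccaadb
  14 |  10 | bbaddbbacddccaadb
  15 |   9 | bbbaddbbacddccaadb
  16 |   8 | bbbbaddbbacddccaadb
  17 |  22 | caadb
  18 |  21 | ccaadb
  19 |   3 | cdababbbbaddbbacddccaadb
  20 |  18 | cddccaadb
  21 |   4 | dababbbbaddbbacddccaadb
  22 |  25 | db
  23 |  14 | dbbacddccaadb
  24 |  20 | dccaadb
  25 |  13 | ddbbacddccaadb
  26 |  19 | ddccaadb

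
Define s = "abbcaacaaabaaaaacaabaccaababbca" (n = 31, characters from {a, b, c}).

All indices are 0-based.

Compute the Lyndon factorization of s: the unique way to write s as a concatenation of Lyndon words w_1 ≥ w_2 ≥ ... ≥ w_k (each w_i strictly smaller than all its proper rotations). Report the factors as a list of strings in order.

["abbc", "aac", "aaab", "aaaaacaabaccaababbc", "a"]

emit factor 1: 'abbc' (i=0, period=4)
emit factor 2: 'aac' (i=4, period=3)
emit factor 3: 'aaab' (i=7, period=4)
emit factor 4: 'aaaaacaabaccaababbc' (i=11, period=19)
emit factor 5: 'a' (i=30, period=1)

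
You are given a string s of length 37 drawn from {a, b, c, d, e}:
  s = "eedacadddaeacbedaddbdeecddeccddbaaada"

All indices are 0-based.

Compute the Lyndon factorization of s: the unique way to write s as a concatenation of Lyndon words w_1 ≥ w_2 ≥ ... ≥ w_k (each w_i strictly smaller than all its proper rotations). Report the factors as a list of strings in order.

["e", "e", "d", "acadddaeacbedaddbdeecddeccddb", "aaad", "a"]

emit factor 1: 'e' (i=0, period=1)
emit factor 2: 'e' (i=1, period=1)
emit factor 3: 'd' (i=2, period=1)
emit factor 4: 'acadddaeacbedaddbdeecddeccddb' (i=3, period=29)
emit factor 5: 'aaad' (i=32, period=4)
emit factor 6: 'a' (i=36, period=1)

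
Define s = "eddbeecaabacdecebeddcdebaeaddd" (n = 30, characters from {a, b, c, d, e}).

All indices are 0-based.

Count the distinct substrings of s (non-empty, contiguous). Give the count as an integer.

rank | idx | suffix
   0 |   7 | aabacdecebeddcdebaeaddd
   1 |   8 | abacdecebeddcdebaeaddd
   2 |  10 | acdecebeddcdebaeaddd
   3 |  26 | addd
   4 |  24 | aeaddd
   5 |   9 | bacdecebeddcdebaeaddd
   6 |  23 | baeaddd
   7 |  16 | beddcdebaeaddd
   8 |   3 | beecaabacdecebeddcdebaeaddd
   9 |   6 | caabacdecebeddcdebaeaddd
  10 |  20 | cdebaeaddd
  11 |  11 | cdecebeddcdebaeaddd
  12 |  14 | cebeddcdebaeaddd
  13 |  29 | d
  14 |   2 | dbeecaabacdecebeddcdebaeaddd
  15 |  19 | dcdebaeaddd
  16 |  28 | dd
  17 |   1 | ddbeecaabacdecebeddcdebaeaddd
  18 |  18 | ddcdebaeaddd
  19 |  27 | ddd
  20 |  21 | debaeaddd
  21 |  12 | decebeddcdebaeaddd
  22 |  25 | eaddd
  23 |  22 | ebaeaddd
  24 |  15 | ebeddcdebaeaddd
  25 |   5 | ecaabacdecebeddcdebaeaddd
  26 |  13 | ecebeddcdebaeaddd
  27 |   0 | eddbeecaabacdecebeddcdebaeaddd
  28 |  17 | eddcdebaeaddd
  29 |   4 | eecaabacdecebeddcdebaeaddd

SA = [7, 8, 10, 26, 24, 9, 23, 16, 3, 6, 20, 11, 14, 29, 2, 19, 28, 1, 18, 27, 21, 12, 25, 22, 15, 5, 13, 0, 17, 4]
rank  pair      lcp
   1  s[7:],s[8:]  1  'a'
   2  s[8:],s[10:]  1  'a'
   3  s[10:],s[26:]  1  'a'
   4  s[26:],s[24:]  1  'a'
   5  s[24:],s[9:]  0  ''
   6  s[9:],s[23:]  2  'ba'
   7  s[23:],s[16:]  1  'b'
   8  s[16:],s[3:]  2  'be'
   9  s[3:],s[6:]  0  ''
  10  s[6:],s[20:]  1  'c'
  11  s[20:],s[11:]  3  'cde'
  12  s[11:],s[14:]  1  'c'
  13  s[14:],s[29:]  0  ''
  14  s[29:],s[2:]  1  'd'
  15  s[2:],s[19:]  1  'd'
  16  s[19:],s[28:]  1  'd'
  17  s[28:],s[1:]  2  'dd'
  18  s[1:],s[18:]  2  'dd'
  19  s[18:],s[27:]  2  'dd'
  20  s[27:],s[21:]  1  'd'
  21  s[21:],s[12:]  2  'de'
  22  s[12:],s[25:]  0  ''
  23  s[25:],s[22:]  1  'e'
  24  s[22:],s[15:]  2  'eb'
  25  s[15:],s[5:]  1  'e'
  26  s[5:],s[13:]  2  'ec'
  27  s[13:],s[0:]  1  'e'
  28  s[0:],s[17:]  3  'edd'
  29  s[17:],s[4:]  1  'e'

n(n+1)/2 = 30·31/2 = 465
Σ LCP = 0 + 1 + 1 + 1 + 1 + 0 + 2 + 1 + 2 + 0 + 1 + 3 + 1 + 0 + 1 + 1 + 1 + 2 + 2 + 2 + 1 + 2 + 0 + 1 + 2 + 1 + 2 + 1 + 3 + 1 = 37
distinct = 465 − 37 = 428

428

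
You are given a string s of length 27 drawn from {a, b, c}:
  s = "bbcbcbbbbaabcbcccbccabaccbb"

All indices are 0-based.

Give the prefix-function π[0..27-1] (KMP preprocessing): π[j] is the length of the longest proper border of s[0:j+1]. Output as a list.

π[0] = 0
j=1 s[j]='b': π[1]=1 (border 'b')
j=2 s[j]='c': k: 1→0; π[2]=0 (border '')
j=3 s[j]='b': π[3]=1 (border 'b')
j=4 s[j]='c': k: 1→0; π[4]=0 (border '')
j=5 s[j]='b': π[5]=1 (border 'b')
j=6 s[j]='b': π[6]=2 (border 'bb')
j=7 s[j]='b': k: 2→1; π[7]=2 (border 'bb')
j=8 s[j]='b': k: 2→1; π[8]=2 (border 'bb')
j=9 s[j]='a': k: 2→1→0; π[9]=0 (border '')
j=10 s[j]='a': π[10]=0 (border '')
j=11 s[j]='b': π[11]=1 (border 'b')
j=12 s[j]='c': k: 1→0; π[12]=0 (border '')
j=13 s[j]='b': π[13]=1 (border 'b')
j=14 s[j]='c': k: 1→0; π[14]=0 (border '')
j=15 s[j]='c': π[15]=0 (border '')
j=16 s[j]='c': π[16]=0 (border '')
j=17 s[j]='b': π[17]=1 (border 'b')
j=18 s[j]='c': k: 1→0; π[18]=0 (border '')
j=19 s[j]='c': π[19]=0 (border '')
j=20 s[j]='a': π[20]=0 (border '')
j=21 s[j]='b': π[21]=1 (border 'b')
j=22 s[j]='a': k: 1→0; π[22]=0 (border '')
j=23 s[j]='c': π[23]=0 (border '')
j=24 s[j]='c': π[24]=0 (border '')
j=25 s[j]='b': π[25]=1 (border 'b')
j=26 s[j]='b': π[26]=2 (border 'bb')

[0, 1, 0, 1, 0, 1, 2, 2, 2, 0, 0, 1, 0, 1, 0, 0, 0, 1, 0, 0, 0, 1, 0, 0, 0, 1, 2]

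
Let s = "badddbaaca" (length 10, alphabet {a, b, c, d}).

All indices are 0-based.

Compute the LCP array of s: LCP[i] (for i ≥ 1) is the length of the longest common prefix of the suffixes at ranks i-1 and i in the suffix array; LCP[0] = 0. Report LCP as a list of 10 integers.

[0, 1, 1, 1, 0, 2, 0, 0, 1, 2]

rank→(start, suffix):
  0 → (9, 'a')
  1 → (6, 'aaca')
  2 → (7, 'aca')
  3 → (1, 'adddbaaca')
  4 → (5, 'baaca')
  5 → (0, 'badddbaaca')
  6 → (8, 'ca')
  7 → (4, 'dbaaca')
  8 → (3, 'ddbaaca')
  9 → (2, 'dddbaaca')

SA = [9, 6, 7, 1, 5, 0, 8, 4, 3, 2]
rank  pair      lcp
   1  s[9:],s[6:]  1  'a'
   2  s[6:],s[7:]  1  'a'
   3  s[7:],s[1:]  1  'a'
   4  s[1:],s[5:]  0  ''
   5  s[5:],s[0:]  2  'ba'
   6  s[0:],s[8:]  0  ''
   7  s[8:],s[4:]  0  ''
   8  s[4:],s[3:]  1  'd'
   9  s[3:],s[2:]  2  'dd'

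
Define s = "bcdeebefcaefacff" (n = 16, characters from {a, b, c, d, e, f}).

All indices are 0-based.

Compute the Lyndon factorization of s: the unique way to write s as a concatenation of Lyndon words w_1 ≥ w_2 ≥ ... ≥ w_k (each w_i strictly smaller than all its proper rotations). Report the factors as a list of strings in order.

["bcdeebefc", "aef", "acff"]

emit factor 1: 'bcdeebefc' (i=0, period=9)
emit factor 2: 'aef' (i=9, period=3)
emit factor 3: 'acff' (i=12, period=4)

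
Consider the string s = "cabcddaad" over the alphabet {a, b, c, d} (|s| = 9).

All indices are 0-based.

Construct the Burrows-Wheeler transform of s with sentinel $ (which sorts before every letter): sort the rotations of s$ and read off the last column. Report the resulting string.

rank  rotation    last
    0  $cabcddaad  d
    1  aad$cabcdd  d
    2  abcddaad$c  c
    3  ad$cabcdda  a
    4  bcddaad$ca  a
    5  cabcddaad$  $
    6  cddaad$cab  b
    7  d$cabcddaa  a
    8  daad$cabcd  d
    9  ddaad$cabc  c

ddcaa$badc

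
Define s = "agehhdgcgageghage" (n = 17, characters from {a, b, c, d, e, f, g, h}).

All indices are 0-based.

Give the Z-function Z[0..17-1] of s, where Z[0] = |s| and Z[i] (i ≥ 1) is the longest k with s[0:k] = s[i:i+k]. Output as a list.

Z[0]=17
i=1: fresh scan; Z[1]=0
i=2: fresh scan; Z[2]=0
i=3: fresh scan; Z[3]=0
i=4: fresh scan; Z[4]=0
i=5: fresh scan; Z[5]=0
i=6: fresh scan; Z[6]=0
i=7: fresh scan; Z[7]=0
i=8: fresh scan; Z[8]=0
i=9: fresh scan; Z[9]=3 extend→box=[9,12)
i=10: min(r-i=2, Z[1]=0)=0; Z[10]=0
i=11: min(r-i=1, Z[2]=0)=0; Z[11]=0
i=12: fresh scan; Z[12]=0
i=13: fresh scan; Z[13]=0
i=14: fresh scan; Z[14]=3 extend→box=[14,17)
i=15: min(r-i=2, Z[1]=0)=0; Z[15]=0
i=16: min(r-i=1, Z[2]=0)=0; Z[16]=0

[17, 0, 0, 0, 0, 0, 0, 0, 0, 3, 0, 0, 0, 0, 3, 0, 0]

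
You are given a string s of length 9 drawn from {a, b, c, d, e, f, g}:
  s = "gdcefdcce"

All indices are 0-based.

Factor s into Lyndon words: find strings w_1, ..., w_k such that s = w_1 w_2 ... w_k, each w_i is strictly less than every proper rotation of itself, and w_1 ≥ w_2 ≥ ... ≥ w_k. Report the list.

["g", "d", "cefd", "cce"]

emit factor 1: 'g' (i=0, period=1)
emit factor 2: 'd' (i=1, period=1)
emit factor 3: 'cefd' (i=2, period=4)
emit factor 4: 'cce' (i=6, period=3)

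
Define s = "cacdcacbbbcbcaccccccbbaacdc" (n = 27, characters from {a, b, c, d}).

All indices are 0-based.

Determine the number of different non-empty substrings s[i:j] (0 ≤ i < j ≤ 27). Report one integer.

sorted suffixes:
  #0 SA[0]=22  'aacdc'
  #1 SA[1]=5  'acbbbcbcaccccccbbaacdc'
  #2 SA[2]=13  'accccccbbaacdc'
  #3 SA[3]=23  'acdc'
  #4 SA[4]=1  'acdcacbbbcbcaccccccbbaacdc'
  #5 SA[5]=21  'baacdc'
  #6 SA[6]=20  'bbaacdc'
  #7 SA[7]=7  'bbbcbcaccccccbbaacdc'
  #8 SA[8]=8  'bbcbcaccccccbbaacdc'
  #9 SA[9]=11  'bcaccccccbbaacdc'
  #10 SA[10]=9  'bcbcaccccccbbaacdc'
  #11 SA[11]=26  'c'
  #12 SA[12]=4  'cacbbbcbcaccccccbbaacdc'
  #13 SA[13]=12  'caccccccbbaacdc'
  #14 SA[14]=0  'cacdcacbbbcbcaccccccbbaacdc'
  #15 SA[15]=19  'cbbaacdc'
  #16 SA[16]=6  'cbbbcbcaccccccbbaacdc'
  #17 SA[17]=10  'cbcaccccccbbaacdc'
  #18 SA[18]=18  'ccbbaacdc'
  #19 SA[19]=17  'cccbbaacdc'
  #20 SA[20]=16  'ccccbbaacdc'
  #21 SA[21]=15  'cccccbbaacdc'
  #22 SA[22]=14  'ccccccbbaacdc'
  #23 SA[23]=24  'cdc'
  #24 SA[24]=2  'cdcacbbbcbcaccccccbbaacdc'
  #25 SA[25]=25  'dc'
  #26 SA[26]=3  'dcacbbbcbcaccccccbbaacdc'

SA = [22, 5, 13, 23, 1, 21, 20, 7, 8, 11, 9, 26, 4, 12, 0, 19, 6, 10, 18, 17, 16, 15, 14, 24, 2, 25, 3]
[i] adj suffixes → lcp
  [1] 22/5 → 1 ('a')
  [2] 5/13 → 2 ('ac')
  [3] 13/23 → 2 ('ac')
  [4] 23/1 → 4 ('acdc')
  [5] 1/21 → 0 ('')
  [6] 21/20 → 1 ('b')
  [7] 20/7 → 2 ('bb')
  [8] 7/8 → 2 ('bb')
  [9] 8/11 → 1 ('b')
  [10] 11/9 → 2 ('bc')
  [11] 9/26 → 0 ('')
  [12] 26/4 → 1 ('c')
  [13] 4/12 → 3 ('cac')
  [14] 12/0 → 3 ('cac')
  [15] 0/19 → 1 ('c')
  [16] 19/6 → 3 ('cbb')
  [17] 6/10 → 2 ('cb')
  [18] 10/18 → 1 ('c')
  [19] 18/17 → 2 ('cc')
  [20] 17/16 → 3 ('ccc')
  [21] 16/15 → 4 ('cccc')
  [22] 15/14 → 5 ('ccccc')
  [23] 14/24 → 1 ('c')
  [24] 24/2 → 3 ('cdc')
  [25] 2/25 → 0 ('')
  [26] 25/3 → 2 ('dc')

n(n+1)/2 = 27·28/2 = 378
Σ LCP = 0 + 1 + 2 + 2 + 4 + 0 + 1 + 2 + 2 + 1 + 2 + 0 + 1 + 3 + 3 + 1 + 3 + 2 + 1 + 2 + 3 + 4 + 5 + 1 + 3 + 0 + 2 = 51
distinct = 378 − 51 = 327

327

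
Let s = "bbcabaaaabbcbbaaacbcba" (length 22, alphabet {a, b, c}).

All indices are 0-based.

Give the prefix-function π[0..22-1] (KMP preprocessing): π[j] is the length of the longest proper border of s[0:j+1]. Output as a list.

π[0] = 0
j=1 s[j]='b': π[1]=1 (border 'b')
j=2 s[j]='c': k: 1→0; π[2]=0 (border '')
j=3 s[j]='a': π[3]=0 (border '')
j=4 s[j]='b': π[4]=1 (border 'b')
j=5 s[j]='a': k: 1→0; π[5]=0 (border '')
j=6 s[j]='a': π[6]=0 (border '')
j=7 s[j]='a': π[7]=0 (border '')
j=8 s[j]='a': π[8]=0 (border '')
j=9 s[j]='b': π[9]=1 (border 'b')
j=10 s[j]='b': π[10]=2 (border 'bb')
j=11 s[j]='c': π[11]=3 (border 'bbc')
j=12 s[j]='b': k: 3→0; π[12]=1 (border 'b')
j=13 s[j]='b': π[13]=2 (border 'bb')
j=14 s[j]='a': k: 2→1→0; π[14]=0 (border '')
j=15 s[j]='a': π[15]=0 (border '')
j=16 s[j]='a': π[16]=0 (border '')
j=17 s[j]='c': π[17]=0 (border '')
j=18 s[j]='b': π[18]=1 (border 'b')
j=19 s[j]='c': k: 1→0; π[19]=0 (border '')
j=20 s[j]='b': π[20]=1 (border 'b')
j=21 s[j]='a': k: 1→0; π[21]=0 (border '')

[0, 1, 0, 0, 1, 0, 0, 0, 0, 1, 2, 3, 1, 2, 0, 0, 0, 0, 1, 0, 1, 0]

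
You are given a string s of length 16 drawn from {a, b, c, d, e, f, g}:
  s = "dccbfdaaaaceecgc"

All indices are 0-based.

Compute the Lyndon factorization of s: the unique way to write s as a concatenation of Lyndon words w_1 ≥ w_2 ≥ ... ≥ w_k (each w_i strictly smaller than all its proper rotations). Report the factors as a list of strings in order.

["d", "c", "c", "bfd", "aaaaceecgc"]

emit factor 1: 'd' (i=0, period=1)
emit factor 2: 'c' (i=1, period=1)
emit factor 3: 'c' (i=2, period=1)
emit factor 4: 'bfd' (i=3, period=3)
emit factor 5: 'aaaaceecgc' (i=6, period=10)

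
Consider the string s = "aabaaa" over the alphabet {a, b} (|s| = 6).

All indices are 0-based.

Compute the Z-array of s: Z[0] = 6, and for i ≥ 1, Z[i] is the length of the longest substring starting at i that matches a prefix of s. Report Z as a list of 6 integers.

Z[0]=6
i=1: outside box; Z[1]=1 extend→box=[1,2)
i=2: outside box; Z[2]=0
i=3: outside box; Z[3]=2 extend→box=[3,5)
i=4: min(r-i=1, Z[1]=1)=1; Z[4]=2 extend→box=[4,6)
i=5: min(r-i=1, Z[1]=1)=1; Z[5]=1

[6, 1, 0, 2, 2, 1]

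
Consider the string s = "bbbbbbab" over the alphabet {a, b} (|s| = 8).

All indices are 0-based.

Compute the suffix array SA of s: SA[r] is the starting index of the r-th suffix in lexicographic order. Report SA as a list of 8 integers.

rank→(start, suffix):
  0 → (6, 'ab')
  1 → (7, 'b')
  2 → (5, 'bab')
  3 → (4, 'bbab')
  4 → (3, 'bbbab')
  5 → (2, 'bbbbab')
  6 → (1, 'bbbbbab')
  7 → (0, 'bbbbbbab')

[6, 7, 5, 4, 3, 2, 1, 0]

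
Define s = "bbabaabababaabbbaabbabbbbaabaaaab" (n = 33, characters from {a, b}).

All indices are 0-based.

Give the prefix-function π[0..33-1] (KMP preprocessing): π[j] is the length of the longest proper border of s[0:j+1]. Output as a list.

π[0] = 0
j=1 s[j]='b': π[1]=1 (border 'b')
j=2 s[j]='a': k: 1→0; π[2]=0 (border '')
j=3 s[j]='b': π[3]=1 (border 'b')
j=4 s[j]='a': k: 1→0; π[4]=0 (border '')
j=5 s[j]='a': π[5]=0 (border '')
j=6 s[j]='b': π[6]=1 (border 'b')
j=7 s[j]='a': k: 1→0; π[7]=0 (border '')
j=8 s[j]='b': π[8]=1 (border 'b')
j=9 s[j]='a': k: 1→0; π[9]=0 (border '')
j=10 s[j]='b': π[10]=1 (border 'b')
j=11 s[j]='a': k: 1→0; π[11]=0 (border '')
j=12 s[j]='a': π[12]=0 (border '')
j=13 s[j]='b': π[13]=1 (border 'b')
j=14 s[j]='b': π[14]=2 (border 'bb')
j=15 s[j]='b': k: 2→1; π[15]=2 (border 'bb')
j=16 s[j]='a': π[16]=3 (border 'bba')
j=17 s[j]='a': k: 3→0; π[17]=0 (border '')
j=18 s[j]='b': π[18]=1 (border 'b')
j=19 s[j]='b': π[19]=2 (border 'bb')
j=20 s[j]='a': π[20]=3 (border 'bba')
j=21 s[j]='b': π[21]=4 (border 'bbab')
j=22 s[j]='b': k: 4→1; π[22]=2 (border 'bb')
j=23 s[j]='b': k: 2→1; π[23]=2 (border 'bb')
j=24 s[j]='b': k: 2→1; π[24]=2 (border 'bb')
j=25 s[j]='a': π[25]=3 (border 'bba')
j=26 s[j]='a': k: 3→0; π[26]=0 (border '')
j=27 s[j]='b': π[27]=1 (border 'b')
j=28 s[j]='a': k: 1→0; π[28]=0 (border '')
j=29 s[j]='a': π[29]=0 (border '')
j=30 s[j]='a': π[30]=0 (border '')
j=31 s[j]='a': π[31]=0 (border '')
j=32 s[j]='b': π[32]=1 (border 'b')

[0, 1, 0, 1, 0, 0, 1, 0, 1, 0, 1, 0, 0, 1, 2, 2, 3, 0, 1, 2, 3, 4, 2, 2, 2, 3, 0, 1, 0, 0, 0, 0, 1]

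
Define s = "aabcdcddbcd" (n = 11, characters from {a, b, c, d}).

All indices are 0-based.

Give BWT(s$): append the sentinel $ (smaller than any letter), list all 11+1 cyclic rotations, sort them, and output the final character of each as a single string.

rank  rotation      last
    0  $aabcdcddbcd  d
    1  aabcdcddbcd$  $
    2  abcdcddbcd$a  a
    3  bcd$aabcdcdd  d
    4  bcdcddbcd$aa  a
    5  cd$aabcdcddb  b
    6  cdcddbcd$aab  b
    7  cddbcd$aabcd  d
    8  d$aabcdcddbc  c
    9  dbcd$aabcdcd  d
   10  dcddbcd$aabc  c
   11  ddbcd$aabcdc  c

d$adabbdcdcc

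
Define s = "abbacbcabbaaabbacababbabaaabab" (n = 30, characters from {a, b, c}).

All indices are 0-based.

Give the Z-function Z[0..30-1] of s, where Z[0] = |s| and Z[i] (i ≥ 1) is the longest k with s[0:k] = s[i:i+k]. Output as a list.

Z[0]=30
i=1: outside box; Z[1]=0
i=2: outside box; Z[2]=0
i=3: outside box; Z[3]=1 scan→box=[3,4)
i=4: outside box; Z[4]=0
i=5: outside box; Z[5]=0
i=6: outside box; Z[6]=0
i=7: outside box; Z[7]=4 scan→box=[7,11)
i=8: min(r-i=3, Z[1]=0)=0; Z[8]=0
i=9: min(r-i=2, Z[2]=0)=0; Z[9]=0
i=10: min(r-i=1, Z[3]=1)=1; Z[10]=1
i=11: outside box; Z[11]=1 scan→box=[11,12)
i=12: outside box; Z[12]=5 scan→box=[12,17)
i=13: min(r-i=4, Z[1]=0)=0; Z[13]=0
i=14: min(r-i=3, Z[2]=0)=0; Z[14]=0
i=15: min(r-i=2, Z[3]=1)=1; Z[15]=1
i=16: min(r-i=1, Z[4]=0)=0; Z[16]=0
i=17: outside box; Z[17]=2 scan→box=[17,19)
i=18: min(r-i=1, Z[1]=0)=0; Z[18]=0
i=19: outside box; Z[19]=4 scan→box=[19,23)
i=20: min(r-i=3, Z[1]=0)=0; Z[20]=0
i=21: min(r-i=2, Z[2]=0)=0; Z[21]=0
i=22: min(r-i=1, Z[3]=1)=1; Z[22]=2 scan→box=[22,24)
i=23: min(r-i=1, Z[1]=0)=0; Z[23]=0
i=24: outside box; Z[24]=1 scan→box=[24,25)
i=25: outside box; Z[25]=1 scan→box=[25,26)
i=26: outside box; Z[26]=2 scan→box=[26,28)
i=27: min(r-i=1, Z[1]=0)=0; Z[27]=0
i=28: outside box; Z[28]=2 scan→box=[28,30)
i=29: min(r-i=1, Z[1]=0)=0; Z[29]=0

[30, 0, 0, 1, 0, 0, 0, 4, 0, 0, 1, 1, 5, 0, 0, 1, 0, 2, 0, 4, 0, 0, 2, 0, 1, 1, 2, 0, 2, 0]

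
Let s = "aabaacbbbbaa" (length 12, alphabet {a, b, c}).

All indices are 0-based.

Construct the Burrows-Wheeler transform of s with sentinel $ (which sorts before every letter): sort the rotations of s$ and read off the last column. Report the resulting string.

rank  rotation       last
    0  $aabaacbbbbaa  a
    1  a$aabaacbbbba  a
    2  aa$aabaacbbbb  b
    3  aabaacbbbbaa$  $
    4  aacbbbbaa$aab  b
    5  abaacbbbbaa$a  a
    6  acbbbbaa$aaba  a
    7  baa$aabaacbbb  b
    8  baacbbbbaa$aa  a
    9  bbaa$aabaacbb  b
   10  bbbaa$aabaacb  b
   11  bbbbaa$aabaac  c
   12  cbbbbaa$aabaa  a

aab$baababbca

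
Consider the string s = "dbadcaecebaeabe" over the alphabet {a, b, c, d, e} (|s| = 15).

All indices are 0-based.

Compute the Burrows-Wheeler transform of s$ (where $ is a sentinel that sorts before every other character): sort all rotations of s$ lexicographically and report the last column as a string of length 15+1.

rank  rotation          last
    0  $dbadcaecebaeabe  e
    1  abe$dbadcaecebae  e
    2  adcaecebaeabe$db  b
    3  aeabe$dbadcaeceb  b
    4  aecebaeabe$dbadc  c
    5  badcaecebaeabe$d  d
    6  baeabe$dbadcaece  e
    7  be$dbadcaecebaea  a
    8  caecebaeabe$dbad  d
    9  cebaeabe$dbadcae  e
   10  dbadcaecebaeabe$  $
   11  dcaecebaeabe$dba  a
   12  e$dbadcaecebaeab  b
   13  eabe$dbadcaeceba  a
   14  ebaeabe$dbadcaec  c
   15  ecebaeabe$dbadca  a

eebbcdeade$abaca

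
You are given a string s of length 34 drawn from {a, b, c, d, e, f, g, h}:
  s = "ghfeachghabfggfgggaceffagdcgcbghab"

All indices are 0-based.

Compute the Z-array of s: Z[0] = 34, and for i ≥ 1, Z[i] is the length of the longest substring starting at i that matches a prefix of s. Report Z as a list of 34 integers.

[34, 0, 0, 0, 0, 0, 0, 2, 0, 0, 0, 0, 1, 1, 0, 1, 1, 1, 0, 0, 0, 0, 0, 0, 1, 0, 0, 1, 0, 0, 2, 0, 0, 0]

Z[0]=34
i=1: fresh scan; Z[1]=0
i=2: fresh scan; Z[2]=0
i=3: fresh scan; Z[3]=0
i=4: fresh scan; Z[4]=0
i=5: fresh scan; Z[5]=0
i=6: fresh scan; Z[6]=0
i=7: fresh scan; Z[7]=2 extend→box=[7,9)
i=8: min(r-i=1, Z[1]=0)=0; Z[8]=0
i=9: fresh scan; Z[9]=0
i=10: fresh scan; Z[10]=0
i=11: fresh scan; Z[11]=0
i=12: fresh scan; Z[12]=1 extend→box=[12,13)
i=13: fresh scan; Z[13]=1 extend→box=[13,14)
i=14: fresh scan; Z[14]=0
i=15: fresh scan; Z[15]=1 extend→box=[15,16)
i=16: fresh scan; Z[16]=1 extend→box=[16,17)
i=17: fresh scan; Z[17]=1 extend→box=[17,18)
i=18: fresh scan; Z[18]=0
i=19: fresh scan; Z[19]=0
i=20: fresh scan; Z[20]=0
i=21: fresh scan; Z[21]=0
i=22: fresh scan; Z[22]=0
i=23: fresh scan; Z[23]=0
i=24: fresh scan; Z[24]=1 extend→box=[24,25)
i=25: fresh scan; Z[25]=0
i=26: fresh scan; Z[26]=0
i=27: fresh scan; Z[27]=1 extend→box=[27,28)
i=28: fresh scan; Z[28]=0
i=29: fresh scan; Z[29]=0
i=30: fresh scan; Z[30]=2 extend→box=[30,32)
i=31: min(r-i=1, Z[1]=0)=0; Z[31]=0
i=32: fresh scan; Z[32]=0
i=33: fresh scan; Z[33]=0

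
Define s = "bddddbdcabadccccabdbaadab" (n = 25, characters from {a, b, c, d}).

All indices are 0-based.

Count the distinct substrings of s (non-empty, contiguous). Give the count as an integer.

rank | idx | suffix
   0 |  20 | aadab
   1 |  23 | ab
   2 |   8 | abadccccabdbaadab
   3 |  16 | abdbaadab
   4 |  21 | adab
   5 |  10 | adccccabdbaadab
   6 |  24 | b
   7 |  19 | baadab
   8 |   9 | badccccabdbaadab
   9 |  17 | bdbaadab
  10 |   5 | bdcabadccccabdbaadab
  11 |   0 | bddddbdcabadccccabdbaadab
  12 |   7 | cabadccccabdbaadab
  13 |  15 | cabdbaadab
  14 |  14 | ccabdbaadab
  15 |  13 | cccabdbaadab
  16 |  12 | ccccabdbaadab
  17 |  22 | dab
  18 |  18 | dbaadab
  19 |   4 | dbdcabadccccabdbaadab
  20 |   6 | dcabadccccabdbaadab
  21 |  11 | dccccabdbaadab
  22 |   3 | ddbdcabadccccabdbaadab
  23 |   2 | dddbdcabadccccabdbaadab
  24 |   1 | ddddbdcabadccccabdbaadab

SA = [20, 23, 8, 16, 21, 10, 24, 19, 9, 17, 5, 0, 7, 15, 14, 13, 12, 22, 18, 4, 6, 11, 3, 2, 1]
i: (SA[i-1],SA[i]) lcp shared
  1: (20,23) 1 'a'
  2: (23,8) 2 'ab'
  3: (8,16) 2 'ab'
  4: (16,21) 1 'a'
  5: (21,10) 2 'ad'
  6: (10,24) 0 ''
  7: (24,19) 1 'b'
  8: (19,9) 2 'ba'
  9: (9,17) 1 'b'
  10: (17,5) 2 'bd'
  11: (5,0) 2 'bd'
  12: (0,7) 0 ''
  13: (7,15) 3 'cab'
  14: (15,14) 1 'c'
  15: (14,13) 2 'cc'
  16: (13,12) 3 'ccc'
  17: (12,22) 0 ''
  18: (22,18) 1 'd'
  19: (18,4) 2 'db'
  20: (4,6) 1 'd'
  21: (6,11) 2 'dc'
  22: (11,3) 1 'd'
  23: (3,2) 2 'dd'
  24: (2,1) 3 'ddd'

n(n+1)/2 = 25·26/2 = 325
Σ LCP = 0 + 1 + 2 + 2 + 1 + 2 + 0 + 1 + 2 + 1 + 2 + 2 + 0 + 3 + 1 + 2 + 3 + 0 + 1 + 2 + 1 + 2 + 1 + 2 + 3 = 37
distinct = 325 − 37 = 288

288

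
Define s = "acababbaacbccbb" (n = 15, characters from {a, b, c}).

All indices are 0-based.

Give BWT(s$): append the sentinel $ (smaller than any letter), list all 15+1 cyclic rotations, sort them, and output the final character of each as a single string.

bbcb$abbacacacab

rank  rotation          last
    0  $acababbaacbccbb  b
    1  aacbccbb$acababb  b
    2  ababbaacbccbb$ac  c
    3  abbaacbccbb$acab  b
    4  acababbaacbccbb$  $
    5  acbccbb$acababba  a
    6  b$acababbaacbccb  b
    7  baacbccbb$acabab  b
    8  babbaacbccbb$aca  a
    9  bb$acababbaacbcc  c
   10  bbaacbccbb$acaba  a
   11  bccbb$acababbaac  c
   12  cababbaacbccbb$a  a
   13  cbb$acababbaacbc  c
   14  cbccbb$acababbaa  a
   15  ccbb$acababbaacb  b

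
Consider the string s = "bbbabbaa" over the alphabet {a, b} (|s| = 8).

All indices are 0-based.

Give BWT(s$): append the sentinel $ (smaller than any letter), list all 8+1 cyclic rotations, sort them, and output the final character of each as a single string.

aabbbbab$

rank  rotation   last
    0  $bbbabbaa  a
    1  a$bbbabba  a
    2  aa$bbbabb  b
    3  abbaa$bbb  b
    4  baa$bbbab  b
    5  babbaa$bb  b
    6  bbaa$bbba  a
    7  bbabbaa$b  b
    8  bbbabbaa$  $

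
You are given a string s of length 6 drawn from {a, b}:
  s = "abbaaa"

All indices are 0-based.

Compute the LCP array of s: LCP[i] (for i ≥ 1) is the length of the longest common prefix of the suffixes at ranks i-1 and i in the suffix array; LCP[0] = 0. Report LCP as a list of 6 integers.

[0, 1, 2, 1, 0, 1]

sorted suffixes:
  #0 SA[0]=5  'a'
  #1 SA[1]=4  'aa'
  #2 SA[2]=3  'aaa'
  #3 SA[3]=0  'abbaaa'
  #4 SA[4]=2  'baaa'
  #5 SA[5]=1  'bbaaa'

SA = [5, 4, 3, 0, 2, 1]
[i] adj suffixes → lcp
  [1] 5/4 → 1 ('a')
  [2] 4/3 → 2 ('aa')
  [3] 3/0 → 1 ('a')
  [4] 0/2 → 0 ('')
  [5] 2/1 → 1 ('b')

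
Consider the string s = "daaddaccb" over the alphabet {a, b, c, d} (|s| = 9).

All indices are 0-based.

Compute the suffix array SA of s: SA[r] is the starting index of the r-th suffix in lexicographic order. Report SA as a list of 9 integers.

[1, 5, 2, 8, 7, 6, 0, 4, 3]

rank→(start, suffix):
  0 → (1, 'aaddaccb')
  1 → (5, 'accb')
  2 → (2, 'addaccb')
  3 → (8, 'b')
  4 → (7, 'cb')
  5 → (6, 'ccb')
  6 → (0, 'daaddaccb')
  7 → (4, 'daccb')
  8 → (3, 'ddaccb')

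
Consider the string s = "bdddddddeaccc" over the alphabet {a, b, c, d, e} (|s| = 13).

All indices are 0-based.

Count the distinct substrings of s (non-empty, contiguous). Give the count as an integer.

67

rank | idx | suffix
   0 |   9 | accc
   1 |   0 | bdddddddeaccc
   2 |  12 | c
   3 |  11 | cc
   4 |  10 | ccc
   5 |   1 | dddddddeaccc
   6 |   2 | ddddddeaccc
   7 |   3 | dddddeaccc
   8 |   4 | ddddeaccc
   9 |   5 | dddeaccc
  10 |   6 | ddeaccc
  11 |   7 | deaccc
  12 |   8 | eaccc

SA = [9, 0, 12, 11, 10, 1, 2, 3, 4, 5, 6, 7, 8]
i: (SA[i-1],SA[i]) lcp shared
  1: (9,0) 0 ''
  2: (0,12) 0 ''
  3: (12,11) 1 'c'
  4: (11,10) 2 'cc'
  5: (10,1) 0 ''
  6: (1,2) 6 'dddddd'
  7: (2,3) 5 'ddddd'
  8: (3,4) 4 'dddd'
  9: (4,5) 3 'ddd'
  10: (5,6) 2 'dd'
  11: (6,7) 1 'd'
  12: (7,8) 0 ''

n(n+1)/2 = 13·14/2 = 91
Σ LCP = 0 + 0 + 0 + 1 + 2 + 0 + 6 + 5 + 4 + 3 + 2 + 1 + 0 = 24
distinct = 91 − 24 = 67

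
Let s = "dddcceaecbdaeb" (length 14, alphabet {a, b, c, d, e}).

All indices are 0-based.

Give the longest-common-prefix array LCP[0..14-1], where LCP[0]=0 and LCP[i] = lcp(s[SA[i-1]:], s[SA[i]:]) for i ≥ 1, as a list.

[0, 2, 0, 1, 0, 1, 1, 0, 1, 1, 2, 0, 1, 1]

sorted suffixes:
  #0 SA[0]=11  'aeb'
  #1 SA[1]=6  'aecbdaeb'
  #2 SA[2]=13  'b'
  #3 SA[3]=9  'bdaeb'
  #4 SA[4]=8  'cbdaeb'
  #5 SA[5]=3  'cceaecbdaeb'
  #6 SA[6]=4  'ceaecbdaeb'
  #7 SA[7]=10  'daeb'
  #8 SA[8]=2  'dcceaecbdaeb'
  #9 SA[9]=1  'ddcceaecbdaeb'
  #10 SA[10]=0  'dddcceaecbdaeb'
  #11 SA[11]=5  'eaecbdaeb'
  #12 SA[12]=12  'eb'
  #13 SA[13]=7  'ecbdaeb'

SA = [11, 6, 13, 9, 8, 3, 4, 10, 2, 1, 0, 5, 12, 7]
[i] adj suffixes → lcp
  [1] 11/6 → 2 ('ae')
  [2] 6/13 → 0 ('')
  [3] 13/9 → 1 ('b')
  [4] 9/8 → 0 ('')
  [5] 8/3 → 1 ('c')
  [6] 3/4 → 1 ('c')
  [7] 4/10 → 0 ('')
  [8] 10/2 → 1 ('d')
  [9] 2/1 → 1 ('d')
  [10] 1/0 → 2 ('dd')
  [11] 0/5 → 0 ('')
  [12] 5/12 → 1 ('e')
  [13] 12/7 → 1 ('e')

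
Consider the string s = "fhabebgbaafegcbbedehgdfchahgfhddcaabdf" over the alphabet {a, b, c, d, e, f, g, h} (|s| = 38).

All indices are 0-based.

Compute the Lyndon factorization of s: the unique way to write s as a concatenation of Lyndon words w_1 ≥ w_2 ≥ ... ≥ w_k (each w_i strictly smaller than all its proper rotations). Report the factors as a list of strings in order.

["fh", "abebgb", "aafegcbbedehgdfchahgfhddc", "aabdf"]

emit factor 1: 'fh' (i=0, period=2)
emit factor 2: 'abebgb' (i=2, period=6)
emit factor 3: 'aafegcbbedehgdfchahgfhddc' (i=8, period=25)
emit factor 4: 'aabdf' (i=33, period=5)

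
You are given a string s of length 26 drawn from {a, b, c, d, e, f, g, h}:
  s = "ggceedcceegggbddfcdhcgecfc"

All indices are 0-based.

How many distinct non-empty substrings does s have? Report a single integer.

326

rank→(start, suffix):
  0 → (13, 'bddfcdhcgecfc')
  1 → (25, 'c')
  2 → (6, 'cceegggbddfcdhcgecfc')
  3 → (17, 'cdhcgecfc')
  4 → (2, 'ceedcceegggbddfcdhcgecfc')
  5 → (7, 'ceegggbddfcdhcgecfc')
  6 → (23, 'cfc')
  7 → (20, 'cgecfc')
  8 → (5, 'dcceegggbddfcdhcgecfc')
  9 → (14, 'ddfcdhcgecfc')
  10 → (15, 'dfcdhcgecfc')
  11 → (18, 'dhcgecfc')
  12 → (22, 'ecfc')
  13 → (4, 'edcceegggbddfcdhcgecfc')
  14 → (3, 'eedcceegggbddfcdhcgecfc')
  15 → (8, 'eegggbddfcdhcgecfc')
  16 → (9, 'egggbddfcdhcgecfc')
  17 → (24, 'fc')
  18 → (16, 'fcdhcgecfc')
  19 → (12, 'gbddfcdhcgecfc')
  20 → (1, 'gceedcceegggbddfcdhcgecfc')
  21 → (21, 'gecfc')
  22 → (11, 'ggbddfcdhcgecfc')
  23 → (0, 'ggceedcceegggbddfcdhcgecfc')
  24 → (10, 'gggbddfcdhcgecfc')
  25 → (19, 'hcgecfc')

SA = [13, 25, 6, 17, 2, 7, 23, 20, 5, 14, 15, 18, 22, 4, 3, 8, 9, 24, 16, 12, 1, 21, 11, 0, 10, 19]
i: (SA[i-1],SA[i]) lcp shared
  1: (13,25) 0 ''
  2: (25,6) 1 'c'
  3: (6,17) 1 'c'
  4: (17,2) 1 'c'
  5: (2,7) 3 'cee'
  6: (7,23) 1 'c'
  7: (23,20) 1 'c'
  8: (20,5) 0 ''
  9: (5,14) 1 'd'
  10: (14,15) 1 'd'
  11: (15,18) 1 'd'
  12: (18,22) 0 ''
  13: (22,4) 1 'e'
  14: (4,3) 1 'e'
  15: (3,8) 2 'ee'
  16: (8,9) 1 'e'
  17: (9,24) 0 ''
  18: (24,16) 2 'fc'
  19: (16,12) 0 ''
  20: (12,1) 1 'g'
  21: (1,21) 1 'g'
  22: (21,11) 1 'g'
  23: (11,0) 2 'gg'
  24: (0,10) 2 'gg'
  25: (10,19) 0 ''

n(n+1)/2 = 26·27/2 = 351
Σ LCP = 0 + 0 + 1 + 1 + 1 + 3 + 1 + 1 + 0 + 1 + 1 + 1 + 0 + 1 + 1 + 2 + 1 + 0 + 2 + 0 + 1 + 1 + 1 + 2 + 2 + 0 = 25
distinct = 351 − 25 = 326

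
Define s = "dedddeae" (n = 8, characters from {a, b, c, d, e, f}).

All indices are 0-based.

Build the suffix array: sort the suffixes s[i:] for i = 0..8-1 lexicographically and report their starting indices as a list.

rank→(start, suffix):
  0 → (6, 'ae')
  1 → (2, 'dddeae')
  2 → (3, 'ddeae')
  3 → (4, 'deae')
  4 → (0, 'dedddeae')
  5 → (7, 'e')
  6 → (5, 'eae')
  7 → (1, 'edddeae')

[6, 2, 3, 4, 0, 7, 5, 1]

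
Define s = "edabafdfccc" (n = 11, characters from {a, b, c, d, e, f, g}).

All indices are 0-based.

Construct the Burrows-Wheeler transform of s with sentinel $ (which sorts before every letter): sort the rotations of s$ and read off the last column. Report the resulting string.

cdbaccfef$da

rank  rotation      last
    0  $edabafdfccc  c
    1  abafdfccc$ed  d
    2  afdfccc$edab  b
    3  bafdfccc$eda  a
    4  c$edabafdfcc  c
    5  cc$edabafdfc  c
    6  ccc$edabafdf  f
    7  dabafdfccc$e  e
    8  dfccc$edabaf  f
    9  edabafdfccc$  $
   10  fccc$edabafd  d
   11  fdfccc$edaba  a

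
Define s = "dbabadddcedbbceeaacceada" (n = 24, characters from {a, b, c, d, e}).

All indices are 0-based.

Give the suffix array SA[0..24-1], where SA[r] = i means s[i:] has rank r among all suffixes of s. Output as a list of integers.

[23, 16, 2, 17, 21, 4, 1, 3, 11, 12, 18, 19, 8, 13, 22, 0, 10, 7, 6, 5, 15, 20, 9, 14]

sorted suffixes:
  #0 SA[0]=23  'a'
  #1 SA[1]=16  'aacceada'
  #2 SA[2]=2  'abadddcedbbceeaacceada'
  #3 SA[3]=17  'acceada'
  #4 SA[4]=21  'ada'
  #5 SA[5]=4  'adddcedbbceeaacceada'
  #6 SA[6]=1  'babadddcedbbceeaacceada'
  #7 SA[7]=3  'badddcedbbceeaacceada'
  #8 SA[8]=11  'bbceeaacceada'
  #9 SA[9]=12  'bceeaacceada'
  #10 SA[10]=18  'cceada'
  #11 SA[11]=19  'ceada'
  #12 SA[12]=8  'cedbbceeaacceada'
  #13 SA[13]=13  'ceeaacceada'
  #14 SA[14]=22  'da'
  #15 SA[15]=0  'dbabadddcedbbceeaacceada'
  #16 SA[16]=10  'dbbceeaacceada'
  #17 SA[17]=7  'dcedbbceeaacceada'
  #18 SA[18]=6  'ddcedbbceeaacceada'
  #19 SA[19]=5  'dddcedbbceeaacceada'
  #20 SA[20]=15  'eaacceada'
  #21 SA[21]=20  'eada'
  #22 SA[22]=9  'edbbceeaacceada'
  #23 SA[23]=14  'eeaacceada'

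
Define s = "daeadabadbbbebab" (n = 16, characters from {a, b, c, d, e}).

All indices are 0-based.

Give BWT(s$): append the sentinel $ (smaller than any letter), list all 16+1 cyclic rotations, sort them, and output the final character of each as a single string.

rank  rotation           last
    0  $daeadabadbbbebab  b
    1  ab$daeadabadbbbeb  b
    2  abadbbbebab$daead  d
    3  adabadbbbebab$dae  e
    4  adbbbebab$daeadab  b
    5  aeadabadbbbebab$d  d
    6  b$daeadabadbbbeba  a
    7  bab$daeadabadbbbe  e
    8  badbbbebab$daeada  a
    9  bbbebab$daeadabad  d
   10  bbebab$daeadabadb  b
   11  bebab$daeadabadbb  b
   12  dabadbbbebab$daea  a
   13  daeadabadbbbebab$  $
   14  dbbbebab$daeadaba  a
   15  eadabadbbbebab$da  a
   16  ebab$daeadabadbbb  b

bbdebdaeadbba$aab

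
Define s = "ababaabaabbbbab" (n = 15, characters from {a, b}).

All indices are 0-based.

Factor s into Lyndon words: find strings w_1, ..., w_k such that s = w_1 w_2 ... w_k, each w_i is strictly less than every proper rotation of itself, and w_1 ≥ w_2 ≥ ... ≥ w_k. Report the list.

["ab", "ab", "aabaabbbbab"]

emit factor 1: 'ab' (i=0, period=2)
emit factor 2: 'ab' (i=2, period=2)
emit factor 3: 'aabaabbbbab' (i=4, period=11)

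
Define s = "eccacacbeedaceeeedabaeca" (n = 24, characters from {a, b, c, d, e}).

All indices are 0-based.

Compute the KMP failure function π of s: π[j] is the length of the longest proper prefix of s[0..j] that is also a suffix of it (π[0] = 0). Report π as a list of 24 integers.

[0, 0, 0, 0, 0, 0, 0, 0, 1, 1, 0, 0, 0, 1, 1, 1, 1, 0, 0, 0, 0, 1, 2, 0]

π[0] = 0
j=1 s[j]='c': π[1]=0 (border '')
j=2 s[j]='c': π[2]=0 (border '')
j=3 s[j]='a': π[3]=0 (border '')
j=4 s[j]='c': π[4]=0 (border '')
j=5 s[j]='a': π[5]=0 (border '')
j=6 s[j]='c': π[6]=0 (border '')
j=7 s[j]='b': π[7]=0 (border '')
j=8 s[j]='e': π[8]=1 (border 'e')
j=9 s[j]='e': k: 1→0; π[9]=1 (border 'e')
j=10 s[j]='d': k: 1→0; π[10]=0 (border '')
j=11 s[j]='a': π[11]=0 (border '')
j=12 s[j]='c': π[12]=0 (border '')
j=13 s[j]='e': π[13]=1 (border 'e')
j=14 s[j]='e': k: 1→0; π[14]=1 (border 'e')
j=15 s[j]='e': k: 1→0; π[15]=1 (border 'e')
j=16 s[j]='e': k: 1→0; π[16]=1 (border 'e')
j=17 s[j]='d': k: 1→0; π[17]=0 (border '')
j=18 s[j]='a': π[18]=0 (border '')
j=19 s[j]='b': π[19]=0 (border '')
j=20 s[j]='a': π[20]=0 (border '')
j=21 s[j]='e': π[21]=1 (border 'e')
j=22 s[j]='c': π[22]=2 (border 'ec')
j=23 s[j]='a': k: 2→0; π[23]=0 (border '')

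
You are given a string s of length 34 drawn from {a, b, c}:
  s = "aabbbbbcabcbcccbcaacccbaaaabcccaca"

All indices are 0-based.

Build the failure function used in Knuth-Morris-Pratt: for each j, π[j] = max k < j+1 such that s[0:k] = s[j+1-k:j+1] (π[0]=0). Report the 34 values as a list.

[0, 1, 0, 0, 0, 0, 0, 0, 1, 0, 0, 0, 0, 0, 0, 0, 0, 1, 2, 0, 0, 0, 0, 1, 2, 2, 2, 3, 0, 0, 0, 1, 0, 1]

π[0] = 0
j=1 s[j]='a': π[1]=1 (border 'a')
j=2 s[j]='b': k: 1→0; π[2]=0 (border '')
j=3 s[j]='b': π[3]=0 (border '')
j=4 s[j]='b': π[4]=0 (border '')
j=5 s[j]='b': π[5]=0 (border '')
j=6 s[j]='b': π[6]=0 (border '')
j=7 s[j]='c': π[7]=0 (border '')
j=8 s[j]='a': π[8]=1 (border 'a')
j=9 s[j]='b': k: 1→0; π[9]=0 (border '')
j=10 s[j]='c': π[10]=0 (border '')
j=11 s[j]='b': π[11]=0 (border '')
j=12 s[j]='c': π[12]=0 (border '')
j=13 s[j]='c': π[13]=0 (border '')
j=14 s[j]='c': π[14]=0 (border '')
j=15 s[j]='b': π[15]=0 (border '')
j=16 s[j]='c': π[16]=0 (border '')
j=17 s[j]='a': π[17]=1 (border 'a')
j=18 s[j]='a': π[18]=2 (border 'aa')
j=19 s[j]='c': k: 2→1→0; π[19]=0 (border '')
j=20 s[j]='c': π[20]=0 (border '')
j=21 s[j]='c': π[21]=0 (border '')
j=22 s[j]='b': π[22]=0 (border '')
j=23 s[j]='a': π[23]=1 (border 'a')
j=24 s[j]='a': π[24]=2 (border 'aa')
j=25 s[j]='a': k: 2→1; π[25]=2 (border 'aa')
j=26 s[j]='a': k: 2→1; π[26]=2 (border 'aa')
j=27 s[j]='b': π[27]=3 (border 'aab')
j=28 s[j]='c': k: 3→0; π[28]=0 (border '')
j=29 s[j]='c': π[29]=0 (border '')
j=30 s[j]='c': π[30]=0 (border '')
j=31 s[j]='a': π[31]=1 (border 'a')
j=32 s[j]='c': k: 1→0; π[32]=0 (border '')
j=33 s[j]='a': π[33]=1 (border 'a')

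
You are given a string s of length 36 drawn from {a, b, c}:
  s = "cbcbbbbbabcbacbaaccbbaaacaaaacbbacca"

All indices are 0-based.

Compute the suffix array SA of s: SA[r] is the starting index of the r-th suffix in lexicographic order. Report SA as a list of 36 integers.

[35, 25, 21, 26, 22, 27, 15, 8, 23, 12, 28, 32, 16, 20, 14, 7, 11, 31, 19, 6, 30, 5, 4, 3, 9, 1, 34, 24, 13, 10, 18, 29, 2, 0, 33, 17]

rank | idx | suffix
   0 |  35 | a
   1 |  25 | aaaacbbacca
   2 |  21 | aaacaaaacbbacca
   3 |  26 | aaacbbacca
   4 |  22 | aacaaaacbbacca
   5 |  27 | aacbbacca
   6 |  15 | aaccbbaaacaaaacbbacca
   7 |   8 | abcbacbaaccbbaaacaaaacbbacca
   8 |  23 | acaaaacbbacca
   9 |  12 | acbaaccbbaaacaaaacbbacca
  10 |  28 | acbbacca
  11 |  32 | acca
  12 |  16 | accbbaaacaaaacbbacca
  13 |  20 | baaacaaaacbbacca
  14 |  14 | baaccbbaaacaaaacbbacca
  15 |   7 | babcbacbaaccbbaaacaaaacbbacca
  16 |  11 | bacbaaccbbaaacaaaacbbacca
  17 |  31 | bacca
  18 |  19 | bbaaacaaaacbbacca
  19 |   6 | bbabcbacbaaccbbaaacaaaacbbacca
  20 |  30 | bbacca
  21 |   5 | bbbabcbacbaaccbbaaacaaaacbbacca
  22 |   4 | bbbbabcbacbaaccbbaaacaaaacbbacca
  23 |   3 | bbbbbabcbacbaaccbbaaacaaaacbbacca
  24 |   9 | bcbacbaaccbbaaacaaaacbbacca
  25 |   1 | bcbbbbbabcbacbaaccbbaaacaaaacbbacca
  26 |  34 | ca
  27 |  24 | caaaacbbacca
  28 |  13 | cbaaccbbaaacaaaacbbacca
  29 |  10 | cbacbaaccbbaaacaaaacbbacca
  30 |  18 | cbbaaacaaaacbbacca
  31 |  29 | cbbacca
  32 |   2 | cbbbbbabcbacbaaccbbaaacaaaacbbacca
  33 |   0 | cbcbbbbbabcbacbaaccbbaaacaaaacbbacca
  34 |  33 | cca
  35 |  17 | ccbbaaacaaaacbbacca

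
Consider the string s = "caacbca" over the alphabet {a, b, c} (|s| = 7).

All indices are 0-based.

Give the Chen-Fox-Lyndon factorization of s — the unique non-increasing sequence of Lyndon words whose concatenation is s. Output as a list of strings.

emit factor 1: 'c' (i=0, period=1)
emit factor 2: 'aacbc' (i=1, period=5)
emit factor 3: 'a' (i=6, period=1)

["c", "aacbc", "a"]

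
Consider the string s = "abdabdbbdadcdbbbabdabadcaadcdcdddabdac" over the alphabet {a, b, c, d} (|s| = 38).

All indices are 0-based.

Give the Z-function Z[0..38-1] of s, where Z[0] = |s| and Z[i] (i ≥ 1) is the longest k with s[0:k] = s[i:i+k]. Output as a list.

[38, 0, 0, 3, 0, 0, 0, 0, 0, 1, 0, 0, 0, 0, 0, 0, 5, 0, 0, 2, 0, 1, 0, 0, 1, 1, 0, 0, 0, 0, 0, 0, 0, 4, 0, 0, 1, 0]

Z[0]=38
i=1: fresh scan; Z[1]=0
i=2: fresh scan; Z[2]=0
i=3: fresh scan; Z[3]=3 grow→box=[3,6)
i=4: min(r-i=2, Z[1]=0)=0; Z[4]=0
i=5: min(r-i=1, Z[2]=0)=0; Z[5]=0
i=6: fresh scan; Z[6]=0
i=7: fresh scan; Z[7]=0
i=8: fresh scan; Z[8]=0
i=9: fresh scan; Z[9]=1 grow→box=[9,10)
i=10: fresh scan; Z[10]=0
i=11: fresh scan; Z[11]=0
i=12: fresh scan; Z[12]=0
i=13: fresh scan; Z[13]=0
i=14: fresh scan; Z[14]=0
i=15: fresh scan; Z[15]=0
i=16: fresh scan; Z[16]=5 grow→box=[16,21)
i=17: min(r-i=4, Z[1]=0)=0; Z[17]=0
i=18: min(r-i=3, Z[2]=0)=0; Z[18]=0
i=19: min(r-i=2, Z[3]=3)=2; Z[19]=2
i=20: min(r-i=1, Z[4]=0)=0; Z[20]=0
i=21: fresh scan; Z[21]=1 grow→box=[21,22)
i=22: fresh scan; Z[22]=0
i=23: fresh scan; Z[23]=0
i=24: fresh scan; Z[24]=1 grow→box=[24,25)
i=25: fresh scan; Z[25]=1 grow→box=[25,26)
i=26: fresh scan; Z[26]=0
i=27: fresh scan; Z[27]=0
i=28: fresh scan; Z[28]=0
i=29: fresh scan; Z[29]=0
i=30: fresh scan; Z[30]=0
i=31: fresh scan; Z[31]=0
i=32: fresh scan; Z[32]=0
i=33: fresh scan; Z[33]=4 grow→box=[33,37)
i=34: min(r-i=3, Z[1]=0)=0; Z[34]=0
i=35: min(r-i=2, Z[2]=0)=0; Z[35]=0
i=36: min(r-i=1, Z[3]=3)=1; Z[36]=1
i=37: fresh scan; Z[37]=0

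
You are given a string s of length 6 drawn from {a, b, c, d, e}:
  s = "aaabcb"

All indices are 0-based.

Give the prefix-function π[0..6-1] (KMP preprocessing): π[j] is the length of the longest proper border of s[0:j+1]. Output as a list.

[0, 1, 2, 0, 0, 0]

π[0] = 0
j=1 s[j]='a': π[1]=1 (border 'a')
j=2 s[j]='a': π[2]=2 (border 'aa')
j=3 s[j]='b': k: 2→1→0; π[3]=0 (border '')
j=4 s[j]='c': π[4]=0 (border '')
j=5 s[j]='b': π[5]=0 (border '')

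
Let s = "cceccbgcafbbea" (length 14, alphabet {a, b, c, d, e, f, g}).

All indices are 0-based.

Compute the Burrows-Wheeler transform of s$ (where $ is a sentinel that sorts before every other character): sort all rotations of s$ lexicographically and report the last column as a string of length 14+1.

rank  rotation         last
    0  $cceccbgcafbbea  a
    1  a$cceccbgcafbbe  e
    2  afbbea$cceccbgc  c
    3  bbea$cceccbgcaf  f
    4  bea$cceccbgcafb  b
    5  bgcafbbea$ccecc  c
    6  cafbbea$cceccbg  g
    7  cbgcafbbea$ccec  c
    8  ccbgcafbbea$cce  e
    9  cceccbgcafbbea$  $
   10  ceccbgcafbbea$c  c
   11  ea$cceccbgcafbb  b
   12  eccbgcafbbea$cc  c
   13  fbbea$cceccbgca  a
   14  gcafbbea$cceccb  b

aecfbcgce$cbcab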